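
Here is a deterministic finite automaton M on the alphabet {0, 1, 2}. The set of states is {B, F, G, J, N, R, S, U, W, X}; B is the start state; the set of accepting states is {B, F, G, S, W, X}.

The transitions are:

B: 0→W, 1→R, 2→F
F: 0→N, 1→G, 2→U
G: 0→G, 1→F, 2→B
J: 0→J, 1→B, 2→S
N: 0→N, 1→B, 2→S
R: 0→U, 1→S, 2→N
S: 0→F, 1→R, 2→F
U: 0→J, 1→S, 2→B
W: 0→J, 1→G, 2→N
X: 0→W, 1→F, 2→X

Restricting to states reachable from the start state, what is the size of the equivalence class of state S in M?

2

Reachable states from the start: {B,F,G,J,N,R,S,U,W}. Unreachable: {X} — drop them.
Start with accepting vs non-accepting: {B,F,G,S,W} | {J,N,R,U}.
Split {B,F,G,S,W} by δ(·,0) → {B,G,S} and {F,W}.
Refine {B,G,S} on symbol 0: members go to different blocks, giving {B,S} and {G}.
On input 2, block {J,N,R,U} splits into {J,N,U} and {R}.
The partition is now stable with 5 blocks: {B,S} | {J,N,U} | {F,W} | {G} | {R}.
The equivalence class containing S is {B,S}, of size 2.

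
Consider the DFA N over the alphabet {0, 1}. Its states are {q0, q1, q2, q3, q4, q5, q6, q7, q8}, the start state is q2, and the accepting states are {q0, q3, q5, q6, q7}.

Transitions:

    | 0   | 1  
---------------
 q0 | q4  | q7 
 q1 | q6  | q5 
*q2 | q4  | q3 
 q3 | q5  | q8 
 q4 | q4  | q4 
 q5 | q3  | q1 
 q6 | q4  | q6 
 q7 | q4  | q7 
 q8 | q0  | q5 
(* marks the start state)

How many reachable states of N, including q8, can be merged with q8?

Start with accepting vs non-accepting: {q0,q3,q5,q6,q7} | {q1,q2,q4,q8}.
On input 0, block {q0,q3,q5,q6,q7} splits into {q0,q6,q7} and {q3,q5}.
Refine {q1,q2,q4,q8} on symbol 0: members go to different blocks, giving {q1,q8} and {q2,q4}.
Refine {q2,q4} on symbol 1: members go to different blocks, giving {q2} and {q4}.
No further refinement is possible. Final partition (5 blocks): {q0,q6,q7} | {q1,q8} | {q3,q5} | {q2} | {q4}.
State q8 belongs to the block {q1,q8}, which has 2 states.

2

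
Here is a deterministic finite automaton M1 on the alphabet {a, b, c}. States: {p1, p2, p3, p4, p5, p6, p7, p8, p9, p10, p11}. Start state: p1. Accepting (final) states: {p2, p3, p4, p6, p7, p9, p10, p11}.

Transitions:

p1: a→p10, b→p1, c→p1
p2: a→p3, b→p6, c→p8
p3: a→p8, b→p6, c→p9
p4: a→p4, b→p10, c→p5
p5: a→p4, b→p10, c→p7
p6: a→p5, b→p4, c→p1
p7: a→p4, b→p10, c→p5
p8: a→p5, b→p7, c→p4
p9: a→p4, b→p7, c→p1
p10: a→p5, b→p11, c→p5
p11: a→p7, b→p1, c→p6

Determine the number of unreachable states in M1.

No path from p1 leads to p2, p3, p8, p9; the other 7 states are all reachable.

4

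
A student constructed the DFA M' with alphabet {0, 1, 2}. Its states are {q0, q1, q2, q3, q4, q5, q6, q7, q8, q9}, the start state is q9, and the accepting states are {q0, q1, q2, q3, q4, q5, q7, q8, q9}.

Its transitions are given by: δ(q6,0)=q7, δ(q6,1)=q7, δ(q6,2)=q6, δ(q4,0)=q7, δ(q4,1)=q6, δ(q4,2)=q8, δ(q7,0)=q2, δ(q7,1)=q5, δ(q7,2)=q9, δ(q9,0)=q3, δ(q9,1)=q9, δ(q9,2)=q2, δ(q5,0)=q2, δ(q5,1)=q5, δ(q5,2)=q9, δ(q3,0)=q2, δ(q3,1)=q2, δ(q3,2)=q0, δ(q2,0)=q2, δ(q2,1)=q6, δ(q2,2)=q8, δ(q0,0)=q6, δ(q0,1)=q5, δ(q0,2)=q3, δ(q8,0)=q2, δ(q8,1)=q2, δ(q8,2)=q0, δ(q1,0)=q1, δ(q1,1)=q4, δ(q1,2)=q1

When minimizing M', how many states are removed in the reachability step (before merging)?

Starting at q9 and following transitions, the reachable set is {q0, q2, q3, q5, q6, q7, q8, q9}. That leaves q1, q4 unreachable — 2 in total.

2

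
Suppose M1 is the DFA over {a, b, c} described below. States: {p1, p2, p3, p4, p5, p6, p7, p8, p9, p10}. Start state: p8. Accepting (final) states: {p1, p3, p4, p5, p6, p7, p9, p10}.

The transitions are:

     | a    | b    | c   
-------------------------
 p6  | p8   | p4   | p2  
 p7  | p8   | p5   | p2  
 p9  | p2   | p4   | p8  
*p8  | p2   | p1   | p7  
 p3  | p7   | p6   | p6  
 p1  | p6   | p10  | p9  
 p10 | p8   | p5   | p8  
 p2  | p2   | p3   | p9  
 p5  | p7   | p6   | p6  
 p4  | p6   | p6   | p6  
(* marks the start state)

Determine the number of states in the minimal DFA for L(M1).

All states are reachable from the start state.
Initial partition by acceptance: {p1,p3,p4,p5,p6,p7,p9,p10} | {p2,p8}.
On input a, block {p1,p3,p4,p5,p6,p7,p9,p10} splits into {p1,p3,p4,p5} and {p6,p7,p9,p10}.
No further refinement is possible. Final partition (3 blocks): {p1,p3,p4,p5} | {p2,p8} | {p6,p7,p9,p10}.

3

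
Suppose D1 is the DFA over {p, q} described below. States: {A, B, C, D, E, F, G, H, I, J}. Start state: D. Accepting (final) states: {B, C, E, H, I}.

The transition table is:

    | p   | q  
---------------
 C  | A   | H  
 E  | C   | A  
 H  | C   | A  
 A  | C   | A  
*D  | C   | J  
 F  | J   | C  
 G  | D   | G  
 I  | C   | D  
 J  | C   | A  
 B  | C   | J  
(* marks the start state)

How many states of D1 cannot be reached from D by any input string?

Starting at D and following transitions, the reachable set is {A, C, D, H, J}. That leaves B, E, F, G, I unreachable — 5 in total.

5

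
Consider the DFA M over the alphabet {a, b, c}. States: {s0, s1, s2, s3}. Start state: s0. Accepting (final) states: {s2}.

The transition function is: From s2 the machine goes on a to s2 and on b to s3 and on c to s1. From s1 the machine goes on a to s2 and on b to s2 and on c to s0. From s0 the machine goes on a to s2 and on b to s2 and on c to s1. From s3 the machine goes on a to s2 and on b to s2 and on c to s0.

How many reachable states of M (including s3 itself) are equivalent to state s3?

3

All states are reachable from the start state.
Initial partition by acceptance: {s2} | {s0,s1,s3}.
Stable partition: {s2} | {s0,s1,s3} — 2 equivalence classes.
The equivalence class containing s3 is {s0,s1,s3}, of size 3.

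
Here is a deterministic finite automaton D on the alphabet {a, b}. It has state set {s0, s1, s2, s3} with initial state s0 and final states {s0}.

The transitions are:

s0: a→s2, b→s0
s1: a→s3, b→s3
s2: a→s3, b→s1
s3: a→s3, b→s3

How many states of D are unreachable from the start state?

A breadth-first search from the start state visits every state.

0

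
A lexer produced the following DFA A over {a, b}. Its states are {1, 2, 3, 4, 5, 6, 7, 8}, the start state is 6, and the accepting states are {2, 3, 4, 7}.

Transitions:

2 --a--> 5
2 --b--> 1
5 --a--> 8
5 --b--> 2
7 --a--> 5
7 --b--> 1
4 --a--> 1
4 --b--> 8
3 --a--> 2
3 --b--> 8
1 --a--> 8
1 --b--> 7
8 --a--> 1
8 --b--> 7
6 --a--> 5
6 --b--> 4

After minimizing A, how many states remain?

Reachable states from the start: {1,2,4,5,6,7,8}. Unreachable: {3} — drop them.
P0 = {2,4,7} | {1,5,6,8}.
Stable partition: {2,4,7} | {1,5,6,8} — 2 equivalence classes.

2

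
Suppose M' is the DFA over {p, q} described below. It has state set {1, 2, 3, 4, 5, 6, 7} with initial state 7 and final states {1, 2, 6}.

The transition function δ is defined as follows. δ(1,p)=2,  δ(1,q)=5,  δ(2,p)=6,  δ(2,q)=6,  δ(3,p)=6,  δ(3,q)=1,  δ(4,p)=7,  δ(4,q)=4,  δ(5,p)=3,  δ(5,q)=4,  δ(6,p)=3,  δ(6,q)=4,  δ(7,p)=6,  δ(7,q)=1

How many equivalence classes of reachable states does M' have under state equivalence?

5

Every state is reachable, so we keep all 7.
P0 = {1,2,6} | {3,4,5,7}.
Refine {1,2,6} on symbol p: members go to different blocks, giving {1,2} and {6}.
On input p, block {1,2} splits into {1} and {2}.
On input p, block {3,4,5,7} splits into {3,7} and {4,5}.
No further refinement is possible. Final partition (5 blocks): {1} | {3,7} | {6} | {2} | {4,5}.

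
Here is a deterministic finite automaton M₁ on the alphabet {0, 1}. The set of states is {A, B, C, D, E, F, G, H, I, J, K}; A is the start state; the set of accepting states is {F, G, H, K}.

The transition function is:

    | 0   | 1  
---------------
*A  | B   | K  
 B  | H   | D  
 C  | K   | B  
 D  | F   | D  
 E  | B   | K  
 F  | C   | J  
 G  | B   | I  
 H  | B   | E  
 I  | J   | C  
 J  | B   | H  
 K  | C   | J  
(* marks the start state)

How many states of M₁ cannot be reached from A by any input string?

Starting at A and following transitions, the reachable set is {A, B, C, D, E, F, H, J, K}. That leaves G, I unreachable — 2 in total.

2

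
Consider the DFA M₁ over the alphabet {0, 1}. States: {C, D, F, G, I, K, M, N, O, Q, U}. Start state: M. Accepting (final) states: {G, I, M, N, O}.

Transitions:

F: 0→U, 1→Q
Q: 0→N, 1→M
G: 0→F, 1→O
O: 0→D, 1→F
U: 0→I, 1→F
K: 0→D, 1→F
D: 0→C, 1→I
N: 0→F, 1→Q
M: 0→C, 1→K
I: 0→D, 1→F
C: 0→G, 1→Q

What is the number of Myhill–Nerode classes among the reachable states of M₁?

10

Every state is reachable, so we keep all 11.
P0 = {G,I,M,N,O} | {C,D,F,K,Q,U}.
On input 1, block {G,I,M,N,O} splits into {I,M,N,O} and {G}.
On input 0, block {C,D,F,K,Q,U} splits into {D,F,K} and {Q,U} and {C}.
Refine {I,M,N,O} on symbol 0: members go to different blocks, giving {I,N,O} and {M}.
On input 1, block {I,N,O} splits into {I,O} and {N}.
Split {D,F,K} by δ(·,0) → {F} and {K} and {D}.
Refine {Q,U} on symbol 0: members go to different blocks, giving {U} and {Q}.
The partition is now stable with 10 blocks: {I,O} | {F} | {G} | {U} | {C} | {M} | {N} | {K} | {D} | {Q}.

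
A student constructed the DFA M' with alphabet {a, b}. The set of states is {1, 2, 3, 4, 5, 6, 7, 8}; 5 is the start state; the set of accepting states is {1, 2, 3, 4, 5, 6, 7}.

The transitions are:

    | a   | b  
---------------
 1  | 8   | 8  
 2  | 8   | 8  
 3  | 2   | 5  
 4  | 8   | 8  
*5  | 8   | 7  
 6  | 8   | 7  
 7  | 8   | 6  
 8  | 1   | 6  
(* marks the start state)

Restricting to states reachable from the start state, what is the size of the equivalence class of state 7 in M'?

3

States {2,3,4} cannot be reached from the start state, so discard them.
P0 = {1,5,6,7} | {8}.
On input b, block {1,5,6,7} splits into {5,6,7} and {1}.
Stable partition: {5,6,7} | {8} | {1} — 3 equivalence classes.
State 7 belongs to the block {5,6,7}, which has 3 states.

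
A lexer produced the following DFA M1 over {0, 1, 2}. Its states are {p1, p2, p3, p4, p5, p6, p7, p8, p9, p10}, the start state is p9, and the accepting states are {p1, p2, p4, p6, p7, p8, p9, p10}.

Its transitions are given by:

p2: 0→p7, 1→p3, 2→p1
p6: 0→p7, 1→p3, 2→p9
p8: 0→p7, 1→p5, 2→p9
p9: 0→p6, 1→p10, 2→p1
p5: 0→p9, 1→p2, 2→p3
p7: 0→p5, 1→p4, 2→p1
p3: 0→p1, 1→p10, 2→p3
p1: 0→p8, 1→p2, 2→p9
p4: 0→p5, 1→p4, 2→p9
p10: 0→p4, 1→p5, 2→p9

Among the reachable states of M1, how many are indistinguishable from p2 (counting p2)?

4

All states are reachable from the start state.
P0 = {p1,p2,p4,p6,p7,p8,p9,p10} | {p3,p5}.
Split {p1,p2,p4,p6,p7,p8,p9,p10} by δ(·,0) → {p1,p2,p6,p8,p9,p10} and {p4,p7}.
Split {p1,p2,p6,p8,p9,p10} by δ(·,0) → {p2,p6,p8,p10} and {p1,p9}.
No further refinement is possible. Final partition (4 blocks): {p2,p6,p8,p10} | {p3,p5} | {p4,p7} | {p1,p9}.
The equivalence class containing p2 is {p2,p6,p8,p10}, of size 4.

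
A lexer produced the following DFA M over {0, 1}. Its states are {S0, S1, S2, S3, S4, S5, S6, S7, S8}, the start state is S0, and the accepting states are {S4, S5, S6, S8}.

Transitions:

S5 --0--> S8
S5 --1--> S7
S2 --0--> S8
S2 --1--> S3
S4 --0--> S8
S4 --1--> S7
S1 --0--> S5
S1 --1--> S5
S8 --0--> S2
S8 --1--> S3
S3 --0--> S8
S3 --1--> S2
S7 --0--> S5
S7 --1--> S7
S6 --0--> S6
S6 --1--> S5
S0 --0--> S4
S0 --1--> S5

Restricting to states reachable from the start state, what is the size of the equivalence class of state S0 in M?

First remove the unreachable states {S1,S6}; 7 states remain.
Initial partition by acceptance: {S4,S5,S8} | {S0,S2,S3,S7}.
Refine {S4,S5,S8} on symbol 0: members go to different blocks, giving {S4,S5} and {S8}.
On input 0, block {S0,S2,S3,S7} splits into {S0,S7} and {S2,S3}.
Split {S0,S7} by δ(·,1) → {S0} and {S7}.
The partition is now stable with 5 blocks: {S4,S5} | {S0} | {S8} | {S2,S3} | {S7}.
The equivalence class containing S0 is {S0}, of size 1.

1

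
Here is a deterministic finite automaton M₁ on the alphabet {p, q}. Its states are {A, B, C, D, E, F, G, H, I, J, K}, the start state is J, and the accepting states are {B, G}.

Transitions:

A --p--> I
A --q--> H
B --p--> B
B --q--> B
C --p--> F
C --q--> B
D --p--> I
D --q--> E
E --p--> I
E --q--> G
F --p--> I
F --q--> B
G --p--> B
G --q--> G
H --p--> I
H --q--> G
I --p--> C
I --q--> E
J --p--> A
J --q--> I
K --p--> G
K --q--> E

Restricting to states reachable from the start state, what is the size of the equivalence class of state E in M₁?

States {D,K} cannot be reached from the start state, so discard them.
Initial partition by acceptance: {B,G} | {A,C,E,F,H,I,J}.
Split {A,C,E,F,H,I,J} by δ(·,q) → {C,E,F,H} and {A,I,J}.
Refine {C,E,F,H} on symbol p: members go to different blocks, giving {E,F,H} and {C}.
Split {A,I,J} by δ(·,p) → {A,J} and {I}.
Split {A,J} by δ(·,p) → {A} and {J}.
Stable partition: {B,G} | {E,F,H} | {A} | {C} | {I} | {J} — 6 equivalence classes.
State E belongs to the block {E,F,H}, which has 3 states.

3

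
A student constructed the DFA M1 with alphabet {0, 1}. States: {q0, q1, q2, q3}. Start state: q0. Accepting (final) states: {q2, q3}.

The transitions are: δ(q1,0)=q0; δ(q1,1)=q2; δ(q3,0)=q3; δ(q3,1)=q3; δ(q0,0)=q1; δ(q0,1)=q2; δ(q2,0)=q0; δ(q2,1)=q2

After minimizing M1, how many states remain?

2

States {q3} cannot be reached from the start state, so discard them.
Initial partition by acceptance: {q2} | {q0,q1}.
The partition is now stable with 2 blocks: {q2} | {q0,q1}.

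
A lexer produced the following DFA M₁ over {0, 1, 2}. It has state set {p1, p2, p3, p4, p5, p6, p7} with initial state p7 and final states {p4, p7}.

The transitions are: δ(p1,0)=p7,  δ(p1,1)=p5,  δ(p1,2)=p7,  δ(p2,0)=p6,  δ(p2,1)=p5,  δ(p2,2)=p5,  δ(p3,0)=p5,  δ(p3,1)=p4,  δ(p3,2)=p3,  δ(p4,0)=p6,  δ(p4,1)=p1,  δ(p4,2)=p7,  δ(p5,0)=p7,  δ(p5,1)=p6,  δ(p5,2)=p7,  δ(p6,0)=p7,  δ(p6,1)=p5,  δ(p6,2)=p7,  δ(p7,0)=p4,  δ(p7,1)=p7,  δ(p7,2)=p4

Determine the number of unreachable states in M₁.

2

No path from p7 leads to p2, p3; the other 5 states are all reachable.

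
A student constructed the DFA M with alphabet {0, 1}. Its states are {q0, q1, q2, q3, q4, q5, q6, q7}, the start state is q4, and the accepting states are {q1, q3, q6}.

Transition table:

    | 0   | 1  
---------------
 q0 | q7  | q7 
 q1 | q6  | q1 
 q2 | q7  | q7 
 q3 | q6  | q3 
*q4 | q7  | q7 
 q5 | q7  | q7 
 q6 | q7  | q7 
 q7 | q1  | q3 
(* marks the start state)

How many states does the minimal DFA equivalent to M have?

4

States {q0,q2,q5} cannot be reached from the start state, so discard them.
Start with accepting vs non-accepting: {q1,q3,q6} | {q4,q7}.
On input 0, block {q1,q3,q6} splits into {q1,q3} and {q6}.
Split {q4,q7} by δ(·,0) → {q4} and {q7}.
Stable partition: {q1,q3} | {q4} | {q6} | {q7} — 4 equivalence classes.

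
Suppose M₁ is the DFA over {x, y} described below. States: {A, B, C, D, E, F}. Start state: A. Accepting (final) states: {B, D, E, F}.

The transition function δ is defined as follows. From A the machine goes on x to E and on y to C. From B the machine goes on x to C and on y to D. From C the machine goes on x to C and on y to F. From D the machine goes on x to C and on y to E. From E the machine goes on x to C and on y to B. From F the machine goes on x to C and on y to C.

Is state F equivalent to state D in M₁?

Initial partition by acceptance: {B,D,E,F} | {A,C}.
On input y, block {B,D,E,F} splits into {B,D,E} and {F}.
On input x, block {A,C} splits into {A} and {C}.
The partition is now stable with 4 blocks: {B,D,E} | {A} | {F} | {C}.
F and D end up in different blocks, so they are distinguishable. For instance, the string 'y' is accepted from only D.

No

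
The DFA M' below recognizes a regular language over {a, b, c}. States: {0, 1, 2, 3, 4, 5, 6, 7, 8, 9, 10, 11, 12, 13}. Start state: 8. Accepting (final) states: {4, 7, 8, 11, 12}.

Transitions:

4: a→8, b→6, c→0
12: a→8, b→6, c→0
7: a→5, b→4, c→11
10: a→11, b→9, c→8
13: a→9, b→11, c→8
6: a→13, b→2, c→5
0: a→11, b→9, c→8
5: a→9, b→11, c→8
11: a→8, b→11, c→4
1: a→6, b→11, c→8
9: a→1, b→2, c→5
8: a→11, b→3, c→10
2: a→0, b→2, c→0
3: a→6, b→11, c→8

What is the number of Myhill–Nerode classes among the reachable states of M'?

7

States {7,12} cannot be reached from the start state, so discard them.
Initial partition by acceptance: {4,8,11} | {0,1,2,3,5,6,9,10,13}.
Refine {4,8,11} on symbol b: members go to different blocks, giving {4,8} and {11}.
Split {4,8} by δ(·,a) → {4} and {8}.
Refine {0,1,2,3,5,6,9,10,13} on symbol a: members go to different blocks, giving {1,2,3,5,6,9,13} and {0,10}.
Refine {1,2,3,5,6,9,13} on symbol a: members go to different blocks, giving {1,3,5,6,9,13} and {2}.
Refine {1,3,5,6,9,13} on symbol b: members go to different blocks, giving {1,3,5,13} and {6,9}.
Stable partition: {4} | {1,3,5,13} | {11} | {8} | {0,10} | {2} | {6,9} — 7 equivalence classes.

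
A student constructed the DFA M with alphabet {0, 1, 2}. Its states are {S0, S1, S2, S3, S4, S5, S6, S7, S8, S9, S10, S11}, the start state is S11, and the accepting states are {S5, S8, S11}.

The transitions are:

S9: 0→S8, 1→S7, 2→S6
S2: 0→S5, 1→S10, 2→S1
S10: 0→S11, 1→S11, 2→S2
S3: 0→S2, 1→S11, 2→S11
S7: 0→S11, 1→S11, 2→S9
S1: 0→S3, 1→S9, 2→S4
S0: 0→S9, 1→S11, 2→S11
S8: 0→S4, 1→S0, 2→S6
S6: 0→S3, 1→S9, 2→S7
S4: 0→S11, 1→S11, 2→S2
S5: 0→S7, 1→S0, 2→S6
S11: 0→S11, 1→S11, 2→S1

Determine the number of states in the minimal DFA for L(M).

Every state is reachable, so we keep all 12.
Start with accepting vs non-accepting: {S5,S8,S11} | {S0,S1,S2,S3,S4,S6,S7,S9,S10}.
Refine {S5,S8,S11} on symbol 0: members go to different blocks, giving {S5,S8} and {S11}.
On input 0, block {S0,S1,S2,S3,S4,S6,S7,S9,S10} splits into {S0,S1,S3,S6} and {S4,S7,S10} and {S2,S9}.
Refine {S0,S1,S3,S6} on symbol 0: members go to different blocks, giving {S0,S3} and {S1,S6}.
No further refinement is possible. Final partition (6 blocks): {S5,S8} | {S0,S3} | {S11} | {S4,S7,S10} | {S2,S9} | {S1,S6}.

6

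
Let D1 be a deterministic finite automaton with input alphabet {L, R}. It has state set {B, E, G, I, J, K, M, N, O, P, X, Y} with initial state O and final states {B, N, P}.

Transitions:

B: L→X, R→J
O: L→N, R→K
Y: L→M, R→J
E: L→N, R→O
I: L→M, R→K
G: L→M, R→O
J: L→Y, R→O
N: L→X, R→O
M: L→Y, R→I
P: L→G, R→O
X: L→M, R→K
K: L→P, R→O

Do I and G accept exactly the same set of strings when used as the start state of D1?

Yes

First remove the unreachable states {B,E}; 10 states remain.
Start with accepting vs non-accepting: {N,P} | {G,I,J,K,M,O,X,Y}.
On input L, block {G,I,J,K,M,O,X,Y} splits into {G,I,J,M,X,Y} and {K,O}.
Split {G,I,J,M,X,Y} by δ(·,R) → {G,I,J,X} and {M,Y}.
The partition is now stable with 4 blocks: {N,P} | {G,I,J,X} | {K,O} | {M,Y}.
I and G lie in the same block of the stable partition, so they are equivalent — no string distinguishes them.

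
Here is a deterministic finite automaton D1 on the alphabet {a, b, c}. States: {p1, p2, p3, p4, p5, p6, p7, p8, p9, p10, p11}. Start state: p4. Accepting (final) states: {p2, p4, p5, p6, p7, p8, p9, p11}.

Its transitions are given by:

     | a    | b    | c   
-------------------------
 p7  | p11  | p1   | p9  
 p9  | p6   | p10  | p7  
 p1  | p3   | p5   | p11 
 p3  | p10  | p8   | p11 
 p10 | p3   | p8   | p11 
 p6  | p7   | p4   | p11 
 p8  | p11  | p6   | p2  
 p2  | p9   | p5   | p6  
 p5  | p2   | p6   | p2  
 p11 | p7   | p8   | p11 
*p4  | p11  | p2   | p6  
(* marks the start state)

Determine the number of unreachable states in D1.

0

Every one of the 11 states is reachable from p4.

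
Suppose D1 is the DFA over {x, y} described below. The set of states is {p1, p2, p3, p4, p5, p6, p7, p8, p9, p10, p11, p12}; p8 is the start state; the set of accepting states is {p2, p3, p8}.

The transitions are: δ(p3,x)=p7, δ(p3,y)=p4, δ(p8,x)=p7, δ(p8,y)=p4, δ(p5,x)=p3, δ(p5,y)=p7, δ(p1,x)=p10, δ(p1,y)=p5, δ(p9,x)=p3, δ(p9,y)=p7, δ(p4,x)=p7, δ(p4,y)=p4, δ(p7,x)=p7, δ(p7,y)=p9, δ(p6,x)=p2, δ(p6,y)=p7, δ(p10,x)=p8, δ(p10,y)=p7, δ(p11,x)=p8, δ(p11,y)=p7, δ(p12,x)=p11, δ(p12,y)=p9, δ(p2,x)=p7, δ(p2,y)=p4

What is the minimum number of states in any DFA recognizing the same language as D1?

4

States {p1,p2,p5,p6,p10,p11,p12} cannot be reached from the start state, so discard them.
P0 = {p3,p8} | {p4,p7,p9}.
Refine {p4,p7,p9} on symbol x: members go to different blocks, giving {p4,p7} and {p9}.
Split {p4,p7} by δ(·,y) → {p4} and {p7}.
No further refinement is possible. Final partition (4 blocks): {p3,p8} | {p4} | {p9} | {p7}.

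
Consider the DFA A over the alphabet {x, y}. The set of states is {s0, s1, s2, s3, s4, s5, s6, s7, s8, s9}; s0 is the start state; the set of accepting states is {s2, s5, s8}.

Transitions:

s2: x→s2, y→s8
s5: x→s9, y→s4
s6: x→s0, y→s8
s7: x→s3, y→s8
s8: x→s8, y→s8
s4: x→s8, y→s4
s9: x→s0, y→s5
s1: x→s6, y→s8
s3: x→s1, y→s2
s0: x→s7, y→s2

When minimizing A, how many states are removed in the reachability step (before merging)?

3

Starting at s0 and following transitions, the reachable set is {s0, s1, s2, s3, s6, s7, s8}. That leaves s4, s5, s9 unreachable — 3 in total.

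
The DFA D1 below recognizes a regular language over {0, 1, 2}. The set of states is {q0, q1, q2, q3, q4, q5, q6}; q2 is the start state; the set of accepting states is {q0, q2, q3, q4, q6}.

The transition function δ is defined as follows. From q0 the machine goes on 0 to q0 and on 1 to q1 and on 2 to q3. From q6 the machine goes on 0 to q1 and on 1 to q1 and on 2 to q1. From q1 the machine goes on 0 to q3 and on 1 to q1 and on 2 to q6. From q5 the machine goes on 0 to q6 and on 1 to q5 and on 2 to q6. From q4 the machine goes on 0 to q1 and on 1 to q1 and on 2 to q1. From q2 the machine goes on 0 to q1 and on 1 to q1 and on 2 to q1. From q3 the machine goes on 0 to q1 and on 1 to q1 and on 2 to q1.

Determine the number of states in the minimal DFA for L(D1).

First remove the unreachable states {q0,q4,q5}; 4 states remain.
Initial partition by acceptance: {q2,q3,q6} | {q1}.
The partition is now stable with 2 blocks: {q2,q3,q6} | {q1}.

2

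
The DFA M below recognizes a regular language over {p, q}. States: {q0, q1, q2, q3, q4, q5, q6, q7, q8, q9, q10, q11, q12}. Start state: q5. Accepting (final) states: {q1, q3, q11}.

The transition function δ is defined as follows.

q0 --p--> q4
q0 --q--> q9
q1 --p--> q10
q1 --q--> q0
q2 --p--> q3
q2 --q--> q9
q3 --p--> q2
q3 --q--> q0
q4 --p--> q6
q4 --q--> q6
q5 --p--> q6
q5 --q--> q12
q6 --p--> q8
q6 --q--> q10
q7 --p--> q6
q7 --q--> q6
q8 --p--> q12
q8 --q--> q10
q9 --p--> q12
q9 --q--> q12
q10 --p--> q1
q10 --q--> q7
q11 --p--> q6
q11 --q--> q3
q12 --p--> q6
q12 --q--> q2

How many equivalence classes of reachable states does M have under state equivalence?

States {q11} cannot be reached from the start state, so discard them.
P0 = {q1,q3} | {q0,q2,q4,q5,q6,q7,q8,q9,q10,q12}.
Split {q0,q2,q4,q5,q6,q7,q8,q9,q10,q12} by δ(·,p) → {q0,q4,q5,q6,q7,q8,q9,q12} and {q2,q10}.
On input q, block {q0,q4,q5,q6,q7,q8,q9,q12} splits into {q0,q4,q5,q7,q9} and {q6,q8,q12}.
Split {q0,q4,q5,q7,q9} by δ(·,p) → {q4,q5,q7,q9} and {q0}.
The partition is now stable with 5 blocks: {q1,q3} | {q4,q5,q7,q9} | {q2,q10} | {q6,q8,q12} | {q0}.

5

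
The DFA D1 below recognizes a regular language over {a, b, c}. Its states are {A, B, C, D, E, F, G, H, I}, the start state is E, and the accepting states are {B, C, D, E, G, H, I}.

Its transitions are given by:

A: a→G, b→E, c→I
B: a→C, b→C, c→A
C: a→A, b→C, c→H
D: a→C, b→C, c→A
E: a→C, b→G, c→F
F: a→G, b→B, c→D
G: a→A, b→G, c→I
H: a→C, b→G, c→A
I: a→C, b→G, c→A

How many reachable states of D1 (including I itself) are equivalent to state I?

5

All states are reachable from the start state.
Start with accepting vs non-accepting: {B,C,D,E,G,H,I} | {A,F}.
Split {B,C,D,E,G,H,I} by δ(·,a) → {B,D,E,H,I} and {C,G}.
The partition is now stable with 3 blocks: {B,D,E,H,I} | {A,F} | {C,G}.
The equivalence class containing I is {B,D,E,H,I}, of size 5.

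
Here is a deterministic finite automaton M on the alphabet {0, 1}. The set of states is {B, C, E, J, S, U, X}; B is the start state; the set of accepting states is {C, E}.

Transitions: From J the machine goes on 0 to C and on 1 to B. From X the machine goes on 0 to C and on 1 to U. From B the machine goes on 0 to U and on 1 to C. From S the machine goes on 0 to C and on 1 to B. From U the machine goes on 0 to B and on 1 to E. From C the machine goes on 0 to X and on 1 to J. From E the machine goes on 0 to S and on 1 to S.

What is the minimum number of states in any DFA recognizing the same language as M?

3

All states are reachable from the start state.
P0 = {C,E} | {B,J,S,U,X}.
Split {B,J,S,U,X} by δ(·,0) → {J,S,X} and {B,U}.
The partition is now stable with 3 blocks: {C,E} | {J,S,X} | {B,U}.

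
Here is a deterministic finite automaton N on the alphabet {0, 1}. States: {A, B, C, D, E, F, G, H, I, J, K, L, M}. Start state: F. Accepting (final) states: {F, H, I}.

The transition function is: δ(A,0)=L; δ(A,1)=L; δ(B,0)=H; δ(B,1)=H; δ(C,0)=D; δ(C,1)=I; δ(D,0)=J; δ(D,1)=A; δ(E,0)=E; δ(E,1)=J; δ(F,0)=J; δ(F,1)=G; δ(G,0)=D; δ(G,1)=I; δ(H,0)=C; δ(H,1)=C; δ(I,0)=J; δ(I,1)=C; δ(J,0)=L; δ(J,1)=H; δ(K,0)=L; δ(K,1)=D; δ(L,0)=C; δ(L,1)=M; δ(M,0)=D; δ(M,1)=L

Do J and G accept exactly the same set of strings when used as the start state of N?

States {B,E,K} cannot be reached from the start state, so discard them.
Initial partition by acceptance: {F,H,I} | {A,C,D,G,J,L,M}.
On input 1, block {A,C,D,G,J,L,M} splits into {A,D,L,M} and {C,G,J}.
Split {A,D,L,M} by δ(·,0) → {A,M} and {D,L}.
The partition is now stable with 4 blocks: {F,H,I} | {A,M} | {C,G,J} | {D,L}.
J and G lie in the same block of the stable partition, so they are equivalent — no string distinguishes them.

Yes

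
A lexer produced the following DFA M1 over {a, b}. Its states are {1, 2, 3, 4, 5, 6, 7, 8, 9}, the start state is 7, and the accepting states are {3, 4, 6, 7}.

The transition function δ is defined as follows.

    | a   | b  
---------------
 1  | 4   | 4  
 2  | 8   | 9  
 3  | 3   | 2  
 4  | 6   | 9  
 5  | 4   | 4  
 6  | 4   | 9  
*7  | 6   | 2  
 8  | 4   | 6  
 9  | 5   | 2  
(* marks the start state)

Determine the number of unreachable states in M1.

No path from 7 leads to 1, 3; the other 7 states are all reachable.

2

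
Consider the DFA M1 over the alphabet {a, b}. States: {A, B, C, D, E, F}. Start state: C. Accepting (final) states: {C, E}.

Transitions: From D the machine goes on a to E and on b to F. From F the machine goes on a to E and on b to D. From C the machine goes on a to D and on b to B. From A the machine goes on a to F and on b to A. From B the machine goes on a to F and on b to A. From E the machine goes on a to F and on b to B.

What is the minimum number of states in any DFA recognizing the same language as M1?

Every state is reachable, so we keep all 6.
Start with accepting vs non-accepting: {C,E} | {A,B,D,F}.
On input a, block {A,B,D,F} splits into {A,B} and {D,F}.
No further refinement is possible. Final partition (3 blocks): {C,E} | {A,B} | {D,F}.

3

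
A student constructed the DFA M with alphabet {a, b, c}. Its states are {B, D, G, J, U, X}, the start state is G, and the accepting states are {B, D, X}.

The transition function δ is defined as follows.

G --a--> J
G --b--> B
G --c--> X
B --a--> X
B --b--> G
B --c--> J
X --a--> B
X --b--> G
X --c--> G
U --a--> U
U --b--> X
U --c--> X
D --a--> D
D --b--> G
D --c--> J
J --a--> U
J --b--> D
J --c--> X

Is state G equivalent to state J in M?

Yes

Every state is reachable, so we keep all 6.
P0 = {B,D,X} | {G,J,U}.
The partition is now stable with 2 blocks: {B,D,X} | {G,J,U}.
G and J lie in the same block of the stable partition, so they are equivalent — no string distinguishes them.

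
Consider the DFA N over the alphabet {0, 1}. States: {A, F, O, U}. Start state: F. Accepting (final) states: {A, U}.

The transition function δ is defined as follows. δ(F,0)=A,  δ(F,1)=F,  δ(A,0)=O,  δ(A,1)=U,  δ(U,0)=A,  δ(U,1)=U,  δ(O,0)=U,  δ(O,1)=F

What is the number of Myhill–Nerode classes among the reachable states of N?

All states are reachable from the start state.
P0 = {A,U} | {F,O}.
Refine {A,U} on symbol 0: members go to different blocks, giving {A} and {U}.
Refine {F,O} on symbol 0: members go to different blocks, giving {F} and {O}.
No further refinement is possible. Final partition (4 blocks): {A} | {F} | {U} | {O}.

4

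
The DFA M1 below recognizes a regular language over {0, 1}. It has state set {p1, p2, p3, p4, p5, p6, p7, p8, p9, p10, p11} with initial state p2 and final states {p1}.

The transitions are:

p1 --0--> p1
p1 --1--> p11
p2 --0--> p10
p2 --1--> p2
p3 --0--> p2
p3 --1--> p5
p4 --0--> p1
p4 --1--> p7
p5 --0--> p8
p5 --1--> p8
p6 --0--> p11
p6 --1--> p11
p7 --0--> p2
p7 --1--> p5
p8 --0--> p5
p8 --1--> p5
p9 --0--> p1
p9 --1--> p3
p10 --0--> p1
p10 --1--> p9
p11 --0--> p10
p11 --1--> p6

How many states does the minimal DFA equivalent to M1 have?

8

Reachable states from the start: {p1,p2,p3,p5,p6,p8,p9,p10,p11}. Unreachable: {p4,p7} — drop them.
Initial partition by acceptance: {p1} | {p2,p3,p5,p6,p8,p9,p10,p11}.
On input 0, block {p2,p3,p5,p6,p8,p9,p10,p11} splits into {p2,p3,p5,p6,p8,p11} and {p9,p10}.
On input 0, block {p2,p3,p5,p6,p8,p11} splits into {p3,p5,p6,p8} and {p2,p11}.
Split {p3,p5,p6,p8} by δ(·,0) → {p3,p6} and {p5,p8}.
On input 1, block {p3,p6} splits into {p3} and {p6}.
On input 1, block {p9,p10} splits into {p9} and {p10}.
On input 1, block {p2,p11} splits into {p2} and {p11}.
Stable partition: {p1} | {p3} | {p9} | {p2} | {p5,p8} | {p6} | {p10} | {p11} — 8 equivalence classes.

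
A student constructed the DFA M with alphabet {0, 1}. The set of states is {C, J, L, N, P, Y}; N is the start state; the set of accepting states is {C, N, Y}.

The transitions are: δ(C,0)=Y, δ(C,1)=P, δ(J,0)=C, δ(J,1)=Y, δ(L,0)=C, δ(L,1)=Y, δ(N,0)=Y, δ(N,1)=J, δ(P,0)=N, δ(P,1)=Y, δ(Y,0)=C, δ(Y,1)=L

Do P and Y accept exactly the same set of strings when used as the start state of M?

Initial partition by acceptance: {C,N,Y} | {J,L,P}.
The partition is now stable with 2 blocks: {C,N,Y} | {J,L,P}.
P and Y end up in different blocks, so they are distinguishable. For instance, the string 'ε' is accepted from only Y.

No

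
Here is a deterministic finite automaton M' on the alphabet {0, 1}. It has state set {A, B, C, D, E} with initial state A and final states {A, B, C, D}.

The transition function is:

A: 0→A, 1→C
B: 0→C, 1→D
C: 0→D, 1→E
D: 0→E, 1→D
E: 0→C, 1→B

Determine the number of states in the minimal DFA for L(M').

All states are reachable from the start state.
Initial partition by acceptance: {A,B,C,D} | {E}.
On input 0, block {A,B,C,D} splits into {A,B,C} and {D}.
On input 0, block {A,B,C} splits into {A,B} and {C}.
On input 0, block {A,B} splits into {A} and {B}.
No further refinement is possible. Final partition (5 blocks): {A} | {E} | {D} | {C} | {B}.

5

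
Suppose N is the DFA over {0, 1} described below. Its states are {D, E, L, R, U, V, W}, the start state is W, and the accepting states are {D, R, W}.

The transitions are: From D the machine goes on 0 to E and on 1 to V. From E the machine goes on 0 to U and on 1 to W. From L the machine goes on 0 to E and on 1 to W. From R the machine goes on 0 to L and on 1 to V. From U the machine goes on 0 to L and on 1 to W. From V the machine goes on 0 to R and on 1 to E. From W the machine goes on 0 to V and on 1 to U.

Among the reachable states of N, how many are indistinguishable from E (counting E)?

States {D} cannot be reached from the start state, so discard them.
P0 = {R,W} | {E,L,U,V}.
Split {E,L,U,V} by δ(·,0) → {E,L,U} and {V}.
Split {R,W} by δ(·,0) → {W} and {R}.
No further refinement is possible. Final partition (4 blocks): {W} | {E,L,U} | {V} | {R}.
The equivalence class containing E is {E,L,U}, of size 3.

3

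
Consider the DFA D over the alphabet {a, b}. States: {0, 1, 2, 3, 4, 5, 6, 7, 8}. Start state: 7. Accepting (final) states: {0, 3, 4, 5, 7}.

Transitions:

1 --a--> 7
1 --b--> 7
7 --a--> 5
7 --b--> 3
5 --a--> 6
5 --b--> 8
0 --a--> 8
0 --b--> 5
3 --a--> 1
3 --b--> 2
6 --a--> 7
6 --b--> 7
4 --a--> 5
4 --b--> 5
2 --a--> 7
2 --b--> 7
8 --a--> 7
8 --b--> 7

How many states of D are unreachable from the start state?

2

Starting at 7 and following transitions, the reachable set is {1, 2, 3, 5, 6, 7, 8}. That leaves 0, 4 unreachable — 2 in total.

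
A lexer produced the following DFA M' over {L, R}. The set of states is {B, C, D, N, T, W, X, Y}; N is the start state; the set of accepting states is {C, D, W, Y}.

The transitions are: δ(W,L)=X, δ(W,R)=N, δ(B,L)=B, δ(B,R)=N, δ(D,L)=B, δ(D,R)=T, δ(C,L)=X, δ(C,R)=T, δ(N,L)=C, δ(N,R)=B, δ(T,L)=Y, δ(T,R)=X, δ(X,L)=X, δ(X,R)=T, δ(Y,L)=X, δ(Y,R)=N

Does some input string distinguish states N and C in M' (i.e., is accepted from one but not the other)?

Reachable states from the start: {B,C,N,T,X,Y}. Unreachable: {D,W} — drop them.
Start with accepting vs non-accepting: {C,Y} | {B,N,T,X}.
On input L, block {B,N,T,X} splits into {B,X} and {N,T}.
No further refinement is possible. Final partition (3 blocks): {C,Y} | {B,X} | {N,T}.
N and C end up in different blocks, so they are distinguishable. For instance, the string 'ε' is accepted from only C.

Yes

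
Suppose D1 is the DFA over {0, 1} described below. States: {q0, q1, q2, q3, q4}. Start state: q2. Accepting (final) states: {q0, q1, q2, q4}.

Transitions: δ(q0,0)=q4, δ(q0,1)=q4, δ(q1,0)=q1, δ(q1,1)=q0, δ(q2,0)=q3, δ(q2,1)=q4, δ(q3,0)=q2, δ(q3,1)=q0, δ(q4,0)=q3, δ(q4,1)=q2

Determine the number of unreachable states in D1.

Starting at q2 and following transitions, the reachable set is {q0, q2, q3, q4}. That leaves q1 unreachable — 1 in total.

1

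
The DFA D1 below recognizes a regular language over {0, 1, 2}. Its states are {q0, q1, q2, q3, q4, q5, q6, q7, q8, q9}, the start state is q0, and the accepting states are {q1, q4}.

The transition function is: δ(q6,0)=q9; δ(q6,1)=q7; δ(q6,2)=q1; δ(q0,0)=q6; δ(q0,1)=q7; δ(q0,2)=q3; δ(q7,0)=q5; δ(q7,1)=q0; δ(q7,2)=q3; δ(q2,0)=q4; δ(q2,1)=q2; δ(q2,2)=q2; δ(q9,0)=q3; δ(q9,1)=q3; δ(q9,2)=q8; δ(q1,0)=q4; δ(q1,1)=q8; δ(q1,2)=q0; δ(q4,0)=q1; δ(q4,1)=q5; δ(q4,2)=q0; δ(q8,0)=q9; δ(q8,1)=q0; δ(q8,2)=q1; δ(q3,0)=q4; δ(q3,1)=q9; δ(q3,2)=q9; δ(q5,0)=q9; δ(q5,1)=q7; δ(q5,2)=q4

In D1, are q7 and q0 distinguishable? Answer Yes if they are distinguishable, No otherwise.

First remove the unreachable states {q2}; 9 states remain.
P0 = {q1,q4} | {q0,q3,q5,q6,q7,q8,q9}.
Split {q0,q3,q5,q6,q7,q8,q9} by δ(·,0) → {q0,q5,q6,q7,q8,q9} and {q3}.
On input 0, block {q0,q5,q6,q7,q8,q9} splits into {q0,q5,q6,q7,q8} and {q9}.
Split {q0,q5,q6,q7,q8} by δ(·,0) → {q5,q6,q8} and {q0,q7}.
No further refinement is possible. Final partition (5 blocks): {q1,q4} | {q5,q6,q8} | {q3} | {q9} | {q0,q7}.
q7 and q0 lie in the same block of the stable partition, so they are equivalent — no string distinguishes them.

No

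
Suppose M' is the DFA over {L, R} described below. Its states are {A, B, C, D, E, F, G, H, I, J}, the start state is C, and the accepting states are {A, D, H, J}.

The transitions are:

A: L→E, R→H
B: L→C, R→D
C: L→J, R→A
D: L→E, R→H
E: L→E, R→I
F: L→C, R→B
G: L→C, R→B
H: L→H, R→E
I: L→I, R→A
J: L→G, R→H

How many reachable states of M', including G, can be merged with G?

Reachable states from the start: {A,B,C,D,E,G,H,I,J}. Unreachable: {F} — drop them.
Start with accepting vs non-accepting: {A,D,H,J} | {B,C,E,G,I}.
Refine {A,D,H,J} on symbol L: members go to different blocks, giving {A,D,J} and {H}.
Split {B,C,E,G,I} by δ(·,L) → {B,E,G,I} and {C}.
Refine {B,E,G,I} on symbol L: members go to different blocks, giving {B,G} and {E,I}.
Refine {A,D,J} on symbol L: members go to different blocks, giving {A,D} and {J}.
Refine {B,G} on symbol R: members go to different blocks, giving {B} and {G}.
On input R, block {E,I} splits into {E} and {I}.
Stable partition: {A,D} | {B} | {H} | {C} | {E} | {J} | {G} | {I} — 8 equivalence classes.
The equivalence class containing G is {G}, of size 1.

1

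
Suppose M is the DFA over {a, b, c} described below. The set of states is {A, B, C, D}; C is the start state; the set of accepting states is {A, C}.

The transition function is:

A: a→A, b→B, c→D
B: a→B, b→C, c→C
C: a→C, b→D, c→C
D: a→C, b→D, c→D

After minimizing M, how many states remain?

States {A,B} cannot be reached from the start state, so discard them.
Initial partition by acceptance: {C} | {D}.
The partition is now stable with 2 blocks: {C} | {D}.

2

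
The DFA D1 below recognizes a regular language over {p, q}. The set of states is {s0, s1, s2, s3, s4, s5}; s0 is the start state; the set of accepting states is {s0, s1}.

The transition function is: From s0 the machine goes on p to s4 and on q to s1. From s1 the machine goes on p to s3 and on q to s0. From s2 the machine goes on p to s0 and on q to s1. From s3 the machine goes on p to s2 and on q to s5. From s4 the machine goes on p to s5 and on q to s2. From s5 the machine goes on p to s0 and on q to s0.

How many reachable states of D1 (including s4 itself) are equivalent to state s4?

P0 = {s0,s1} | {s2,s3,s4,s5}.
Split {s2,s3,s4,s5} by δ(·,p) → {s2,s5} and {s3,s4}.
The partition is now stable with 3 blocks: {s0,s1} | {s2,s5} | {s3,s4}.
State s4 belongs to the block {s3,s4}, which has 2 states.

2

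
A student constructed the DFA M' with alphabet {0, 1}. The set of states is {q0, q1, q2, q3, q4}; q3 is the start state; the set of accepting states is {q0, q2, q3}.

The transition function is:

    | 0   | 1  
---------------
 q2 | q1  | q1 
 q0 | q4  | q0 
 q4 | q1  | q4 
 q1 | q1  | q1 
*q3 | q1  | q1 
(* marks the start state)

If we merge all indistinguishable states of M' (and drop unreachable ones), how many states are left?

2

First remove the unreachable states {q0,q2,q4}; 2 states remain.
Initial partition by acceptance: {q3} | {q1}.
No further refinement is possible. Final partition (2 blocks): {q3} | {q1}.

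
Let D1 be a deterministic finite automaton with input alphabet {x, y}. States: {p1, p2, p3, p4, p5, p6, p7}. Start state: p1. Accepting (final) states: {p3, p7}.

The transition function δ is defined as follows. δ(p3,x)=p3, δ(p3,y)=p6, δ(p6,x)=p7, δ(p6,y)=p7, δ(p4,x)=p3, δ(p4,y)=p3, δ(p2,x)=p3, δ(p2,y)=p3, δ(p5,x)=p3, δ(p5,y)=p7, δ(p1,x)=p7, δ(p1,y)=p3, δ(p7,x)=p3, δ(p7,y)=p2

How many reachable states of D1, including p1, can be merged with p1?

3

Reachable states from the start: {p1,p2,p3,p6,p7}. Unreachable: {p4,p5} — drop them.
Start with accepting vs non-accepting: {p3,p7} | {p1,p2,p6}.
Stable partition: {p3,p7} | {p1,p2,p6} — 2 equivalence classes.
State p1 belongs to the block {p1,p2,p6}, which has 3 states.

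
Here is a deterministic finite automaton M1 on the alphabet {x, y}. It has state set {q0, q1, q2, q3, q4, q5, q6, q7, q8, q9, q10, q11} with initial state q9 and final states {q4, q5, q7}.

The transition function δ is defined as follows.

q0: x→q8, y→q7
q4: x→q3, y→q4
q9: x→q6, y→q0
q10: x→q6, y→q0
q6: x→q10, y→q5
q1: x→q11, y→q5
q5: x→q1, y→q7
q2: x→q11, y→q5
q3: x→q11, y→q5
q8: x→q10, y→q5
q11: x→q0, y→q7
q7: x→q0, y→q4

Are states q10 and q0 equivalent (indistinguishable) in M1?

No

Reachable states from the start: {q0,q1,q3,q4,q5,q6,q7,q8,q9,q10,q11}. Unreachable: {q2} — drop them.
Initial partition by acceptance: {q4,q5,q7} | {q0,q1,q3,q6,q8,q9,q10,q11}.
Refine {q0,q1,q3,q6,q8,q9,q10,q11} on symbol y: members go to different blocks, giving {q0,q1,q3,q6,q8,q11} and {q9,q10}.
Split {q0,q1,q3,q6,q8,q11} by δ(·,x) → {q0,q1,q3,q11} and {q6,q8}.
Split {q0,q1,q3,q11} by δ(·,x) → {q1,q3,q11} and {q0}.
Refine {q4,q5,q7} on symbol x: members go to different blocks, giving {q4,q5} and {q7}.
Split {q4,q5} by δ(·,y) → {q4} and {q5}.
Split {q1,q3,q11} by δ(·,x) → {q1,q3} and {q11}.
The partition is now stable with 8 blocks: {q4} | {q1,q3} | {q9,q10} | {q6,q8} | {q0} | {q7} | {q5} | {q11}.
q10 and q0 end up in different blocks, so they are distinguishable. For instance, the string 'y' is accepted from only q0.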